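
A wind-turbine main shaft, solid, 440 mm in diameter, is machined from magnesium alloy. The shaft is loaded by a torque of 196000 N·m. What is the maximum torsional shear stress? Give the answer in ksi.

J = πd⁴/32 = π(0.440)⁴/32 = 3.680×10^-3 m⁴.
τ_max = T·r/J = 196000 × 0.220 / 3.680×10^-3 = 1.172×10^7 Pa.

1.70 ksi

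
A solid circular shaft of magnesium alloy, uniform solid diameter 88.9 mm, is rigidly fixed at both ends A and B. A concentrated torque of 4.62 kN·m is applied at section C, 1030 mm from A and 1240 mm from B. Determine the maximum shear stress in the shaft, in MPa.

With uniform GJ and both ends fixed, compatibility θ_AC = θ_CB gives T_A·a = T_B·b, together with T_A + T_B = T₀.
T_A = T₀·b/(a+b) = 4620·1240/2270 = 2524 N·m; T_B = 2096 N·m.
τ in each portion: τ_AC = 1.83×10^7 Pa, τ_CB = 1.52×10^7 Pa; maximum is in AC.
τ_max = T_AC·r/J = 2524·0.0445/6.13×10^-6 = 1.829×10^7 Pa.

18.3 MPa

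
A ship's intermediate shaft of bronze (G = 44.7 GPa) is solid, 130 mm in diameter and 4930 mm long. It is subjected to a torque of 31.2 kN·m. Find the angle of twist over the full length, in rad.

J = πd⁴/32 = π(0.130)⁴/32 = 2.804×10^-5 m⁴.
θ = T·L/(G·J) = 31200 × 4.93 / (44.7×10⁹ × 2.804×10^-5) = 0.1227 rad.

0.123 rad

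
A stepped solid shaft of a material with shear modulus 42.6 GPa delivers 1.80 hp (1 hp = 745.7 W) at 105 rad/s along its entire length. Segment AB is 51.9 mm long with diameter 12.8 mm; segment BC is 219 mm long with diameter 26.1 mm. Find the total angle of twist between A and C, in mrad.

7.35 mrad

ω = 105 rad/s, so T = P/ω = 1.80×745.7 / 105.0 = 12.78 N·m.
J_AB = π(0.0128)⁴/32 = 2.64×10^-9 m⁴; J_BC = π(0.0261)⁴/32 = 4.56×10^-8 m⁴.
θ = (T/G)·Σ L_i/J_i = (12.78/42.6×10⁹)·(0.0519/2.64×10^-9 + 0.219/4.56×10^-8) = 7.352×10^-3 rad.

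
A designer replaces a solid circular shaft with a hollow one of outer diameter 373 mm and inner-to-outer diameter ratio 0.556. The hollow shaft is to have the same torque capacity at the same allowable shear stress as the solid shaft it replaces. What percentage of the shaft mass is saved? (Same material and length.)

26.1 %

Equal τ_max and T ⇒ the solid shaft needs d_s³ = d_o³(1−k⁴), so d_s = 373·(1−0.556⁴)^(1/3) = 360.7 mm.
Area ratio A_h/A_s = d_o²(1−k²)/d_s² = (1−k²)/(1−k⁴)^(2/3) = 0.7387.
Mass saving = 1 − 0.7387 = 26.1 %.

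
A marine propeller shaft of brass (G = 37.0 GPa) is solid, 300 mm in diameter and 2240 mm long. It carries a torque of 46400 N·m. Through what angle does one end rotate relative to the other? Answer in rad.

0.00353 rad

J = πd⁴/32 = π(0.300)⁴/32 = 7.952×10^-4 m⁴.
θ = T·L/(G·J) = 46400 × 2.24 / (37.0×10⁹ × 7.952×10^-4) = 3.532×10^-3 rad.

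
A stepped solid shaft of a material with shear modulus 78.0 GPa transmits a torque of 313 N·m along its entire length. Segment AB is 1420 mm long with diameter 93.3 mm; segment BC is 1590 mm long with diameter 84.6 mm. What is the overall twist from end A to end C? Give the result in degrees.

0.117°

J_AB = π(0.0933)⁴/32 = 7.44×10^-6 m⁴; J_BC = π(0.0846)⁴/32 = 5.03×10^-6 m⁴.
θ = (T/G)·Σ L_i/J_i = (313.0/78.0×10⁹)·(1.42/7.44×10^-6 + 1.59/5.03×10^-6) = 2.035×10^-3 rad.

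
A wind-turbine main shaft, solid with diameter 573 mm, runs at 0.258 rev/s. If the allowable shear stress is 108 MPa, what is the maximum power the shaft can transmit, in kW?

J = πd⁴/32 = π(0.573)⁴/32 = 0.01058 m⁴.
T_max = τ_allow·J/r = 1.08×10^8 × 0.01058 / 0.286 = 3.989e6 N·m.
ω = 2π·0.258 = 1.621 rad/s, so P_max = T_max·ω = 6.467×10^6 W.

6470 kW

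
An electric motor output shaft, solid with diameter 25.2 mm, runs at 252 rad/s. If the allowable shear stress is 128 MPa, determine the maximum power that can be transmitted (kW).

J = πd⁴/32 = π(0.0252)⁴/32 = 3.959×10^-8 m⁴.
T_max = τ_allow·J/r = 1.28×10^8 × 3.959×10^-8 / 0.0126 = 402.2 N·m.
ω = 252 rad/s, so P_max = T_max·ω = 1.014×10^5 W.

101 kW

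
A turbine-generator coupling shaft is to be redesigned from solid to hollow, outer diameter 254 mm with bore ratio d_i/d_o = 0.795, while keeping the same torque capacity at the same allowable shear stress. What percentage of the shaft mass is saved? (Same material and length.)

Equal τ_max and T ⇒ the solid shaft needs d_s³ = d_o³(1−k⁴), so d_s = 254·(1−0.795⁴)^(1/3) = 214.3 mm.
Area ratio A_h/A_s = d_o²(1−k²)/d_s² = (1−k²)/(1−k⁴)^(2/3) = 0.5170.
Mass saving = 1 − 0.5170 = 48.3 %.

48.3 %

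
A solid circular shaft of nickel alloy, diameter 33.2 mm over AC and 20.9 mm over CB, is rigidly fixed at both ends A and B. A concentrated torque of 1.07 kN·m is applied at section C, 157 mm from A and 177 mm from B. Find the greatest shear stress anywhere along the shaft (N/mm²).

131 N/mm²

Compatibility: T_A·a/J_AC = T_B·b/J_CB with T_A + T_B = T₀.
J_AC = 1.19×10^-7 m⁴, J_CB = 1.87×10^-8 m⁴, so T_A = T₀·(J_AC/a)/((J_AC/a)+(J_CB/b)) = 939.2 N·m, T_B = 130.8 N·m.
τ in each portion: τ_AC = 1.31×10^8 Pa, τ_CB = 7.30×10^7 Pa; maximum is in AC.
τ_max = T_AC·r/J = 939.2·0.0166/1.19×10^-7 = 1.307×10^8 Pa.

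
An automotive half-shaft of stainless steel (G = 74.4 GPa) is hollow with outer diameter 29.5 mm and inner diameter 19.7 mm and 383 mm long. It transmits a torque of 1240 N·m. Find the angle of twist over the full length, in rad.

J = π(d_o⁴ − d_i⁴)/32 = π(0.0295⁴ − 0.0197⁴)/32 = 5.956×10^-8 m⁴.
θ = T·L/(G·J) = 1240 × 0.383 / (74.4×10⁹ × 5.956×10^-8) = 0.1072 rad.

0.107 rad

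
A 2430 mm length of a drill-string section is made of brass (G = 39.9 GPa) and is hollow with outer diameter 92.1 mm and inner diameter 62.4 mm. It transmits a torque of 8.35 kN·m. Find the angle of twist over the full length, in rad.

J = π(d_o⁴ − d_i⁴)/32 = π(0.0921⁴ − 0.0624⁴)/32 = 5.575×10^-6 m⁴.
θ = T·L/(G·J) = 8350 × 2.43 / (39.9×10⁹ × 5.575×10^-6) = 0.09121 rad.

0.0912 rad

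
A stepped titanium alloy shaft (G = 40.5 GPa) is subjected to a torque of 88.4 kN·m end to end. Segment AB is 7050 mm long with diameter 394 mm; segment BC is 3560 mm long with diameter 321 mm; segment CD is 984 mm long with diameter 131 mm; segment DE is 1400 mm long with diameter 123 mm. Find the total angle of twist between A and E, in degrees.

12.8°

J_AB = π(0.394)⁴/32 = 2.37×10^-3 m⁴; J_BC = π(0.321)⁴/32 = 1.04×10^-3 m⁴; J_CD = π(0.131)⁴/32 = 2.89×10^-5 m⁴; J_DE = π(0.123)⁴/32 = 2.25×10^-5 m⁴.
θ = (T/G)·Σ L_i/J_i = (88400/40.5×10⁹)·(7.05/2.37×10^-3 + 3.56/1.04×10^-3 + 0.984/2.89×10^-5 + 1.40/2.25×10^-5) = 0.2242 rad.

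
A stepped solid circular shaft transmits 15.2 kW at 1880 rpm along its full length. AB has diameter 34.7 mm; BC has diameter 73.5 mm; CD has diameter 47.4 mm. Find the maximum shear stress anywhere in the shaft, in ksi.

1.36 ksi

ω = 2π·1880/60 = 196.9 rad/s, so T = P/ω = 15.2×10³ / 196.9 = 77.21 N·m.
Under the same torque, τ_max = 16T/(πd³) is largest where d is smallest — segment AB (d = 34.7 mm).
τ_max = 16·77.21/(π·(0.0347)³) = 9.411×10^6 Pa.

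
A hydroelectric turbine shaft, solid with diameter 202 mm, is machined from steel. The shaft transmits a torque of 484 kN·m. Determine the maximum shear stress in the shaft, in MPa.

299 MPa

J = πd⁴/32 = π(0.202)⁴/32 = 1.635×10^-4 m⁴.
τ_max = T·r/J = 484000 × 0.101 / 1.635×10^-4 = 2.991×10^8 Pa.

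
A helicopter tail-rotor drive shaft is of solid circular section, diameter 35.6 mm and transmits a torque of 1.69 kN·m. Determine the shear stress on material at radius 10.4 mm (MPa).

J = πd⁴/32 = π(0.0356)⁴/32 = 1.577×10^-7 m⁴.
Shear stress varies linearly with radius: τ = T·r/J = 1690 × 0.0104 / 1.577×10^-7 = 1.115×10^8 Pa.

111 MPa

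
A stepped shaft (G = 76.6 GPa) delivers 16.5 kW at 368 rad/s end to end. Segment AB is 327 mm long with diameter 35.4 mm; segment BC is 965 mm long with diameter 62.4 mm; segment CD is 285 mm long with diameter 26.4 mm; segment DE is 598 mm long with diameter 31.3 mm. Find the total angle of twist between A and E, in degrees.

0.506°

ω = 368 rad/s, so T = P/ω = 16.5×10³ / 368.0 = 44.84 N·m.
J_AB = π(0.0354)⁴/32 = 1.54×10^-7 m⁴; J_BC = π(0.0624)⁴/32 = 1.49×10^-6 m⁴; J_CD = π(0.0264)⁴/32 = 4.77×10^-8 m⁴; J_DE = π(0.0313)⁴/32 = 9.42×10^-8 m⁴.
θ = (T/G)·Σ L_i/J_i = (44.84/76.6×10⁹)·(0.327/1.54×10^-7 + 0.965/1.49×10^-6 + 0.285/4.77×10^-8 + 0.598/9.42×10^-8) = 8.834×10^-3 rad.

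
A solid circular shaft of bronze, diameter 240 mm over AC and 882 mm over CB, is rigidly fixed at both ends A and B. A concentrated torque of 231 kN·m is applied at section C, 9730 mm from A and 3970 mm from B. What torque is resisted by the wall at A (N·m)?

Compatibility: T_A·a/J_AC = T_B·b/J_CB with T_A + T_B = T₀.
J_AC = 3.26×10^-4 m⁴, J_CB = 0.0594 m⁴, so T_A = T₀·(J_AC/a)/((J_AC/a)+(J_CB/b)) = 515.6 N·m, T_B = 230500 N·m.

516 N·m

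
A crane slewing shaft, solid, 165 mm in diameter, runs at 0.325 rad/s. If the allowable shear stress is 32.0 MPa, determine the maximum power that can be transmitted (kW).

J = πd⁴/32 = π(0.165)⁴/32 = 7.277×10^-5 m⁴.
T_max = τ_allow·J/r = 3.20×10^7 × 7.277×10^-5 / 0.0825 = 28220 N·m.
ω = 0.325 rad/s, so P_max = T_max·ω = 9173 W.

9.17 kW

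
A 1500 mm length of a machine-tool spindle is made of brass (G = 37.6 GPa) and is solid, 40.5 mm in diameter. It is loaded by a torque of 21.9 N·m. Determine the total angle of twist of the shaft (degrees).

J = πd⁴/32 = π(0.0405)⁴/32 = 2.641×10^-7 m⁴.
θ = T·L/(G·J) = 21.90 × 1.50 / (37.6×10⁹ × 2.641×10^-7) = 3.308×10^-3 rad.

0.190°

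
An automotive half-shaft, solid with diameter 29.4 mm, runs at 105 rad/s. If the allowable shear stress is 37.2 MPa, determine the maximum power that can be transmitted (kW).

J = πd⁴/32 = π(0.0294)⁴/32 = 7.335×10^-8 m⁴.
T_max = τ_allow·J/r = 3.72×10^7 × 7.335×10^-8 / 0.0147 = 185.6 N·m.
ω = 105 rad/s, so P_max = T_max·ω = 1.949×10^4 W.

19.5 kW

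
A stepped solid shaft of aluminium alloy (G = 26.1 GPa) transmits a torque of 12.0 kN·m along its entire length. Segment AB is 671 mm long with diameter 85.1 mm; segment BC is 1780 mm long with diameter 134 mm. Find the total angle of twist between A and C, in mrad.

J_AB = π(0.0851)⁴/32 = 5.15×10^-6 m⁴; J_BC = π(0.134)⁴/32 = 3.17×10^-5 m⁴.
θ = (T/G)·Σ L_i/J_i = (12000/26.1×10⁹)·(0.671/5.15×10^-6 + 1.78/3.17×10^-5) = 0.08577 rad.

85.8 mrad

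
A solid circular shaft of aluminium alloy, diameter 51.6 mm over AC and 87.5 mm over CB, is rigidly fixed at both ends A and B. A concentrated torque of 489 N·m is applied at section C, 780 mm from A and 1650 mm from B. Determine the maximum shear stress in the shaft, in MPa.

3.69 MPa

Compatibility: T_A·a/J_AC = T_B·b/J_CB with T_A + T_B = T₀.
J_AC = 6.96×10^-7 m⁴, J_CB = 5.75×10^-6 m⁴, so T_A = T₀·(J_AC/a)/((J_AC/a)+(J_CB/b)) = 99.62 N·m, T_B = 389.4 N·m.
τ in each portion: τ_AC = 3.69×10^6 Pa, τ_CB = 2.96×10^6 Pa; maximum is in AC.
τ_max = T_AC·r/J = 99.62·0.0258/6.96×10^-7 = 3.693×10^6 Pa.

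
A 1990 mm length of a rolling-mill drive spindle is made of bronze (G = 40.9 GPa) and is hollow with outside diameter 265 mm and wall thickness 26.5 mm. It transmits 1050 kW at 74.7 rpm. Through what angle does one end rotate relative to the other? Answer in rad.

0.0228 rad

ω = 2π·74.7/60 = 7.823 rad/s, so T = P/ω = 1050×10³ / 7.823 = 134200 N·m.
J = π(d_o⁴ − d_i⁴)/32 = π(0.265⁴ − 0.212⁴)/32 = 2.858×10^-4 m⁴.
θ = T·L/(G·J) = 134200 × 1.99 / (40.9×10⁹ × 2.858×10^-4) = 0.02285 rad.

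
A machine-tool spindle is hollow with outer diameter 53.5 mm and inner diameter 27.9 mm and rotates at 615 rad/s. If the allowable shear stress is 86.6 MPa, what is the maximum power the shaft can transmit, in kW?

J = π(d_o⁴ − d_i⁴)/32 = π(0.0535⁴ − 0.0279⁴)/32 = 7.448×10^-7 m⁴.
T_max = τ_allow·J/r = 8.66×10^7 × 7.448×10^-7 / 0.0267 = 2411 N·m.
ω = 615 rad/s, so P_max = T_max·ω = 1.483×10^6 W.

1480 kW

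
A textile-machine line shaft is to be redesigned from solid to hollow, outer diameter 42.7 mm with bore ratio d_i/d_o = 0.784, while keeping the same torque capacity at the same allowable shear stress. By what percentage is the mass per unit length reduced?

Equal τ_max and T ⇒ the solid shaft needs d_s³ = d_o³(1−k⁴), so d_s = 42.7·(1−0.784⁴)^(1/3) = 36.45 mm.
Area ratio A_h/A_s = d_o²(1−k²)/d_s² = (1−k²)/(1−k⁴)^(2/3) = 0.5287.
Mass saving = 1 − 0.5287 = 47.1 %.

47.1 %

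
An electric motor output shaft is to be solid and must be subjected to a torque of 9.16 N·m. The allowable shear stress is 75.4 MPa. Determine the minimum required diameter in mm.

For a solid shaft τ_max = 16T/(πd³), so d = (16T/(π τ_allow))^(1/3) = (16·9.160/(π·7.54×10^7))^(1/3) = 0.008521 m.

8.52 mm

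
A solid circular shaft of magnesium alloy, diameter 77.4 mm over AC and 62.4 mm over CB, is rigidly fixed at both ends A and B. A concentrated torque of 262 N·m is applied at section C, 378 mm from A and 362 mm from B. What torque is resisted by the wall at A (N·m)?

182 N·m

Compatibility: T_A·a/J_AC = T_B·b/J_CB with T_A + T_B = T₀.
J_AC = 3.52×10^-6 m⁴, J_CB = 1.49×10^-6 m⁴, so T_A = T₀·(J_AC/a)/((J_AC/a)+(J_CB/b)) = 181.8 N·m, T_B = 80.20 N·m.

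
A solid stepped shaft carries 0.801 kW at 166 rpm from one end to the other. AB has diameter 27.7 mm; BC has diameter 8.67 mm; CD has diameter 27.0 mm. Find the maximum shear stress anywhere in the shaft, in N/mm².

ω = 2π·166/60 = 17.38 rad/s, so T = P/ω = 0.801×10³ / 17.38 = 46.08 N·m.
Under the same torque, τ_max = 16T/(πd³) is largest where d is smallest — segment BC (d = 8.67 mm).
τ_max = 16·46.08/(π·(0.00867)³) = 3.601×10^8 Pa.

360 N/mm²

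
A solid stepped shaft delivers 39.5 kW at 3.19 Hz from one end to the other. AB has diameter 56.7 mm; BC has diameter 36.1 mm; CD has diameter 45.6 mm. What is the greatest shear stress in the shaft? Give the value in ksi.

ω = 2π·3.19 = 20.04 rad/s, so T = P/ω = 39.5×10³ / 20.04 = 1971 N·m.
Under the same torque, τ_max = 16T/(πd³) is largest where d is smallest — segment BC (d = 36.1 mm).
τ_max = 16·1971/(π·(0.0361)³) = 2.133×10^8 Pa.

30.9 ksi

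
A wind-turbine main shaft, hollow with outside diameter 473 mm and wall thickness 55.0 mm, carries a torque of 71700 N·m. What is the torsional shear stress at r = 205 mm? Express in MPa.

J = π(d_o⁴ − d_i⁴)/32 = π(0.473⁴ − 0.363⁴)/32 = 3.209×10^-3 m⁴.
Shear stress varies linearly with radius: τ = T·r/J = 71700 × 0.205 / 3.209×10^-3 = 4.580×10^6 Pa.

4.58 MPa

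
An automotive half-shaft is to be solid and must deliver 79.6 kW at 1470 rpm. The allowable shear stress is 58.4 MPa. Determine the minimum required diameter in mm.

35.6 mm

ω = 2π·1470/60 = 153.9 rad/s, so T = P/ω = 79.6×10³ / 153.9 = 517.1 N·m.
For a solid shaft τ_max = 16T/(πd³), so d = (16T/(π τ_allow))^(1/3) = (16·517.1/(π·5.84×10^7))^(1/3) = 0.03559 m.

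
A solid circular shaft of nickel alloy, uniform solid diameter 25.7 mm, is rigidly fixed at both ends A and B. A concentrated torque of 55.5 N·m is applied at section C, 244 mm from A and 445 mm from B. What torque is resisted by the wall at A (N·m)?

With uniform GJ and both ends fixed, compatibility θ_AC = θ_CB gives T_A·a = T_B·b, together with T_A + T_B = T₀.
T_A = T₀·b/(a+b) = 55.50·445/689.0 = 35.85 N·m; T_B = 19.65 N·m.

35.8 N·m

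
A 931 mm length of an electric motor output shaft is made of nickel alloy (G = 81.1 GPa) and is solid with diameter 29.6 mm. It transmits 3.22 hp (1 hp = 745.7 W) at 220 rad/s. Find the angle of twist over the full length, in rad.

0.00166 rad

ω = 220 rad/s, so T = P/ω = 3.22×745.7 / 220.0 = 10.91 N·m.
J = πd⁴/32 = π(0.0296)⁴/32 = 7.536×10^-8 m⁴.
θ = T·L/(G·J) = 10.91 × 0.931 / (81.1×10⁹ × 7.536×10^-8) = 1.662×10^-3 rad.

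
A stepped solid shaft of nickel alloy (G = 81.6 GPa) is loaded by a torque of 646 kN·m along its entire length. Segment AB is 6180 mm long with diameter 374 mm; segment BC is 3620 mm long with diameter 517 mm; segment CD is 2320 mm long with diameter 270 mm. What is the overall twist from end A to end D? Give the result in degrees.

3.71°

J_AB = π(0.374)⁴/32 = 1.92×10^-3 m⁴; J_BC = π(0.517)⁴/32 = 7.01×10^-3 m⁴; J_CD = π(0.270)⁴/32 = 5.22×10^-4 m⁴.
θ = (T/G)·Σ L_i/J_i = (646000/81.6×10⁹)·(6.18/1.92×10^-3 + 3.62/7.01×10^-3 + 2.32/5.22×10^-4) = 0.06476 rad.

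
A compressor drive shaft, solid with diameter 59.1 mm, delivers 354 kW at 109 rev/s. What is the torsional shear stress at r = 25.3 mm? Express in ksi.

ω = 2π·109 = 684.9 rad/s, so T = P/ω = 354×10³ / 684.9 = 516.9 N·m.
J = πd⁴/32 = π(0.0591)⁴/32 = 1.198×10^-6 m⁴.
Shear stress varies linearly with radius: τ = T·r/J = 516.9 × 0.0253 / 1.198×10^-6 = 1.092×10^7 Pa.

1.58 ksi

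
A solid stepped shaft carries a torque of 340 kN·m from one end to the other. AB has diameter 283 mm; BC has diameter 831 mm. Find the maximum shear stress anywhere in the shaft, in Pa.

7.64e7 Pa

Under the same torque, τ_max = 16T/(πd³) is largest where d is smallest — segment AB (d = 283 mm).
τ_max = 16·340000/(π·(0.283)³) = 7.640×10^7 Pa.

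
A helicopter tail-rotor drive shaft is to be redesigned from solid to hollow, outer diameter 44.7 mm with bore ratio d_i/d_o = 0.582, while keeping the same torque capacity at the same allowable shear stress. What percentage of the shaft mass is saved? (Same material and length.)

Equal τ_max and T ⇒ the solid shaft needs d_s³ = d_o³(1−k⁴), so d_s = 44.7·(1−0.582⁴)^(1/3) = 42.92 mm.
Area ratio A_h/A_s = d_o²(1−k²)/d_s² = (1−k²)/(1−k⁴)^(2/3) = 0.7172.
Mass saving = 1 − 0.7172 = 28.3 %.

28.3 %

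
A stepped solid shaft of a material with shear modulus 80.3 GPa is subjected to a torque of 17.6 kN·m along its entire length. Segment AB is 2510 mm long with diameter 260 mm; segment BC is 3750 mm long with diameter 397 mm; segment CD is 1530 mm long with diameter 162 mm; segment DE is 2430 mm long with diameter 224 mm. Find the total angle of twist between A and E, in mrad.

8.68 mrad

J_AB = π(0.260)⁴/32 = 4.49×10^-4 m⁴; J_BC = π(0.397)⁴/32 = 2.44×10^-3 m⁴; J_CD = π(0.162)⁴/32 = 6.76×10^-5 m⁴; J_DE = π(0.224)⁴/32 = 2.47×10^-4 m⁴.
θ = (T/G)·Σ L_i/J_i = (17600/80.3×10⁹)·(2.51/4.49×10^-4 + 3.75/2.44×10^-3 + 1.53/6.76×10^-5 + 2.43/2.47×10^-4) = 8.677×10^-3 rad.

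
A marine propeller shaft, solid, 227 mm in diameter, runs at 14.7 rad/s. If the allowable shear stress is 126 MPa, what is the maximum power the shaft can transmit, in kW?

4250 kW

J = πd⁴/32 = π(0.227)⁴/32 = 2.607×10^-4 m⁴.
T_max = τ_allow·J/r = 1.26×10^8 × 2.607×10^-4 / 0.114 = 289400 N·m.
ω = 14.7 rad/s, so P_max = T_max·ω = 4.254×10^6 W.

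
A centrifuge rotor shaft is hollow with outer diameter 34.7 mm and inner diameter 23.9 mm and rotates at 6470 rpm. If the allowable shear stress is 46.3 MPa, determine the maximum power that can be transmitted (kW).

199 kW

J = π(d_o⁴ − d_i⁴)/32 = π(0.0347⁴ − 0.0239⁴)/32 = 1.103×10^-7 m⁴.
T_max = τ_allow·J/r = 4.63×10^7 × 1.103×10^-7 / 0.0174 = 294.4 N·m.
ω = 2π·6470/60 = 677.5 rad/s, so P_max = T_max·ω = 1.994×10^5 W.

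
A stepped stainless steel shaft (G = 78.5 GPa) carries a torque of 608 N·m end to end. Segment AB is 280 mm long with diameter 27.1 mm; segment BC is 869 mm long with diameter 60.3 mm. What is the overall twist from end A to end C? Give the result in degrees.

2.64°

J_AB = π(0.0271)⁴/32 = 5.30×10^-8 m⁴; J_BC = π(0.0603)⁴/32 = 1.30×10^-6 m⁴.
θ = (T/G)·Σ L_i/J_i = (608.0/78.5×10⁹)·(0.280/5.30×10^-8 + 0.869/1.30×10^-6) = 0.04614 rad.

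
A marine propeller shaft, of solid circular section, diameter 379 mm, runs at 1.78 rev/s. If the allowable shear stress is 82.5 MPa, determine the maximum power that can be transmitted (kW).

9860 kW

J = πd⁴/32 = π(0.379)⁴/32 = 2.026×10^-3 m⁴.
T_max = τ_allow·J/r = 8.25×10^7 × 2.026×10^-3 / 0.190 = 881900 N·m.
ω = 2π·1.78 = 11.18 rad/s, so P_max = T_max·ω = 9.863×10^6 W.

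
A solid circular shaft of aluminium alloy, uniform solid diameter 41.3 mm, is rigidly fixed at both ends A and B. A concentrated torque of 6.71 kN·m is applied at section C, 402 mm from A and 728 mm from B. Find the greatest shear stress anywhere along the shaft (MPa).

With uniform GJ and both ends fixed, compatibility θ_AC = θ_CB gives T_A·a = T_B·b, together with T_A + T_B = T₀.
T_A = T₀·b/(a+b) = 6710·728/1130 = 4323 N·m; T_B = 2387 N·m.
τ in each portion: τ_AC = 3.13×10^8 Pa, τ_CB = 1.73×10^8 Pa; maximum is in AC.
τ_max = T_AC·r/J = 4323·0.0206/2.86×10^-7 = 3.125×10^8 Pa.

313 MPa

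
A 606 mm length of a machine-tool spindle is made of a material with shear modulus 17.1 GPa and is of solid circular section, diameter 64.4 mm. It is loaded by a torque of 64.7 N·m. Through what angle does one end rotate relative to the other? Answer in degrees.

0.0778°

J = πd⁴/32 = π(0.0644)⁴/32 = 1.689×10^-6 m⁴.
θ = T·L/(G·J) = 64.70 × 0.606 / (17.1×10⁹ × 1.689×10^-6) = 1.358×10^-3 rad.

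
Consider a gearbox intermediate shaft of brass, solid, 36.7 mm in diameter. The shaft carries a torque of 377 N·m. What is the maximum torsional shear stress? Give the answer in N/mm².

38.8 N/mm²

J = πd⁴/32 = π(0.0367)⁴/32 = 1.781×10^-7 m⁴.
τ_max = T·r/J = 377.0 × 0.0184 / 1.781×10^-7 = 3.884×10^7 Pa.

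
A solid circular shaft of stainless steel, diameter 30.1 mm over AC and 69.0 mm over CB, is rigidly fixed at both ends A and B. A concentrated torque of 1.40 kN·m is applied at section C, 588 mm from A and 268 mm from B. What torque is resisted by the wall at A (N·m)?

22.7 N·m

Compatibility: T_A·a/J_AC = T_B·b/J_CB with T_A + T_B = T₀.
J_AC = 8.06×10^-8 m⁴, J_CB = 2.23×10^-6 m⁴, so T_A = T₀·(J_AC/a)/((J_AC/a)+(J_CB/b)) = 22.73 N·m, T_B = 1377 N·m.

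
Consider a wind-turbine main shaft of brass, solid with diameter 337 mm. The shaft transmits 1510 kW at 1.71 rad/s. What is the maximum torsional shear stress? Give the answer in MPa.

118 MPa

ω = 1.71 rad/s, so T = P/ω = 1510×10³ / 1.710 = 883000 N·m.
J = πd⁴/32 = π(0.337)⁴/32 = 1.266×10^-3 m⁴.
τ_max = T·r/J = 883000 × 0.169 / 1.266×10^-3 = 1.175×10^8 Pa.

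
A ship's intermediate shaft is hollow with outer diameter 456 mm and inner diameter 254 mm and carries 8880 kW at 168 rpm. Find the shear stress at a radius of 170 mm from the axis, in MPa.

22.4 MPa

ω = 2π·168/60 = 17.59 rad/s, so T = P/ω = 8880×10³ / 17.59 = 504700 N·m.
J = π(d_o⁴ − d_i⁴)/32 = π(0.456⁴ − 0.254⁴)/32 = 3.836×10^-3 m⁴.
Shear stress varies linearly with radius: τ = T·r/J = 504700 × 0.170 / 3.836×10^-3 = 2.237×10^7 Pa.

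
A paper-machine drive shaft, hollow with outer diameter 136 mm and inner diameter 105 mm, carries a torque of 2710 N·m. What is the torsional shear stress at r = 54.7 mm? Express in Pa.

6.85e6 Pa

J = π(d_o⁴ − d_i⁴)/32 = π(0.136⁴ − 0.105⁴)/32 = 2.165×10^-5 m⁴.
Shear stress varies linearly with radius: τ = T·r/J = 2710 × 0.0547 / 2.165×10^-5 = 6.846×10^6 Pa.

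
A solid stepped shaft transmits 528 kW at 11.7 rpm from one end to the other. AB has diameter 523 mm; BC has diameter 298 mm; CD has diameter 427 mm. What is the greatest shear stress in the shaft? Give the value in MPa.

82.9 MPa

ω = 2π·11.7/60 = 1.225 rad/s, so T = P/ω = 528×10³ / 1.225 = 430900 N·m.
Under the same torque, τ_max = 16T/(πd³) is largest where d is smallest — segment BC (d = 298 mm).
τ_max = 16·430900/(π·(0.298)³) = 8.294×10^7 Pa.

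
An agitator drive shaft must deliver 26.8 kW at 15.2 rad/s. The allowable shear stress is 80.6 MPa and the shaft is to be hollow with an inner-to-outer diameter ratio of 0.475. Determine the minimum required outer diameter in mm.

49.0 mm

ω = 15.2 rad/s, so T = P/ω = 26.8×10³ / 15.20 = 1763 N·m.
For a hollow shaft with d_i/d_o = 0.475: τ_max = 16T/(π d_o³ (1−k⁴)), so d_o = [16T/(π τ_allow (1−k⁴))]^(1/3) = [16·1763/(π·8.06×10^7·0.9491)]^(1/3) = 0.04896 m.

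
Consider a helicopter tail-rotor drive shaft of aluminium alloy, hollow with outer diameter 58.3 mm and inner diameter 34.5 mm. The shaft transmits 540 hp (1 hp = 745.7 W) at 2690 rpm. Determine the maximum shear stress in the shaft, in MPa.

41.9 MPa

ω = 2π·2690/60 = 281.7 rad/s, so T = P/ω = 540×745.7 / 281.7 = 1429 N·m.
J = π(d_o⁴ − d_i⁴)/32 = π(0.0583⁴ − 0.0345⁴)/32 = 9.951×10^-7 m⁴.
τ_max = T·r/J = 1429 × 0.0291 / 9.951×10^-7 = 4.188×10^7 Pa.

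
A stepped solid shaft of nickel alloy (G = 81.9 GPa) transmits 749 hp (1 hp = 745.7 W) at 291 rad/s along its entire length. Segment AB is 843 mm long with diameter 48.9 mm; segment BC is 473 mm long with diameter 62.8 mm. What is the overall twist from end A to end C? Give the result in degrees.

2.43°

ω = 291 rad/s, so T = P/ω = 749×745.7 / 291.0 = 1919 N·m.
J_AB = π(0.0489)⁴/32 = 5.61×10^-7 m⁴; J_BC = π(0.0628)⁴/32 = 1.53×10^-6 m⁴.
θ = (T/G)·Σ L_i/J_i = (1919/81.9×10⁹)·(0.843/5.61×10^-7 + 0.473/1.53×10^-6) = 0.04245 rad.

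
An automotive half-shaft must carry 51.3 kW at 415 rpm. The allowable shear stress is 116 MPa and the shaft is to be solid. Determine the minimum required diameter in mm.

37.3 mm

ω = 2π·415/60 = 43.46 rad/s, so T = P/ω = 51.3×10³ / 43.46 = 1180 N·m.
For a solid shaft τ_max = 16T/(πd³), so d = (16T/(π τ_allow))^(1/3) = (16·1180/(π·1.16×10^8))^(1/3) = 0.03728 m.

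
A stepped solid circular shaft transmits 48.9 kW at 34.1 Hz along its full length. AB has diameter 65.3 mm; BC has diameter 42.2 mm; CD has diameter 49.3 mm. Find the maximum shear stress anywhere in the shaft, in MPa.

15.5 MPa

ω = 2π·34.1 = 214.3 rad/s, so T = P/ω = 48.9×10³ / 214.3 = 228.2 N·m.
Under the same torque, τ_max = 16T/(πd³) is largest where d is smallest — segment BC (d = 42.2 mm).
τ_max = 16·228.2/(π·(0.0422)³) = 1.547×10^7 Pa.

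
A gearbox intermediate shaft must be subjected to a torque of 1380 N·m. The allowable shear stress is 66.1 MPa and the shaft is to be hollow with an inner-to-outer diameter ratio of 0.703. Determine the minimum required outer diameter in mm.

For a hollow shaft with d_i/d_o = 0.703: τ_max = 16T/(π d_o³ (1−k⁴)), so d_o = [16T/(π τ_allow (1−k⁴))]^(1/3) = [16·1380/(π·6.61×10^7·0.7558)]^(1/3) = 0.05201 m.

52.0 mm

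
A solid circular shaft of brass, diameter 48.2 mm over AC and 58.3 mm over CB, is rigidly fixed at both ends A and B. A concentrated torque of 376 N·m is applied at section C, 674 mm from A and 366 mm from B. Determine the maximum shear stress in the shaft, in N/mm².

Compatibility: T_A·a/J_AC = T_B·b/J_CB with T_A + T_B = T₀.
J_AC = 5.30×10^-7 m⁴, J_CB = 1.13×10^-6 m⁴, so T_A = T₀·(J_AC/a)/((J_AC/a)+(J_CB/b)) = 76.09 N·m, T_B = 299.9 N·m.
τ in each portion: τ_AC = 3.46×10^6 Pa, τ_CB = 7.71×10^6 Pa; maximum is in CB.
τ_max = T_CB·r/J = 299.9·0.0291/1.13×10^-6 = 7.708×10^6 Pa.

7.71 N/mm²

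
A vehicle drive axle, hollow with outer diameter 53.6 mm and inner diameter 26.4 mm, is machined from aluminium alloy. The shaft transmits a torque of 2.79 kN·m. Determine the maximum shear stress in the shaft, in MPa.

98.0 MPa

J = π(d_o⁴ − d_i⁴)/32 = π(0.0536⁴ − 0.0264⁴)/32 = 7.626×10^-7 m⁴.
τ_max = T·r/J = 2790 × 0.0268 / 7.626×10^-7 = 9.804×10^7 Pa.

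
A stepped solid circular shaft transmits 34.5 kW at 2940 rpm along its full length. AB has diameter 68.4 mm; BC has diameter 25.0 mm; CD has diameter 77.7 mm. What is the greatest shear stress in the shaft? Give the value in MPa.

ω = 2π·2940/60 = 307.9 rad/s, so T = P/ω = 34.5×10³ / 307.9 = 112.1 N·m.
Under the same torque, τ_max = 16T/(πd³) is largest where d is smallest — segment BC (d = 25.0 mm).
τ_max = 16·112.1/(π·(0.0250)³) = 3.653×10^7 Pa.

36.5 MPa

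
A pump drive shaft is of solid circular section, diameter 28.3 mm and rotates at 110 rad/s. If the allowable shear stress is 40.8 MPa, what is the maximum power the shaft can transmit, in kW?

20.0 kW

J = πd⁴/32 = π(0.0283)⁴/32 = 6.297×10^-8 m⁴.
T_max = τ_allow·J/r = 4.08×10^7 × 6.297×10^-8 / 0.0142 = 181.6 N·m.
ω = 110 rad/s, so P_max = T_max·ω = 1.997×10^4 W.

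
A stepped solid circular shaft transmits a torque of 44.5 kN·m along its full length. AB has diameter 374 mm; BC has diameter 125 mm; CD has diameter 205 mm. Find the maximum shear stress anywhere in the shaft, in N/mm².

Under the same torque, τ_max = 16T/(πd³) is largest where d is smallest — segment BC (d = 125 mm).
τ_max = 16·44500/(π·(0.125)³) = 1.160×10^8 Pa.

116 N/mm²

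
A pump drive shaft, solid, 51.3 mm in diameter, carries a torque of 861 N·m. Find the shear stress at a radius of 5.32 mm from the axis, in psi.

977 psi

J = πd⁴/32 = π(0.0513)⁴/32 = 6.799×10^-7 m⁴.
Shear stress varies linearly with radius: τ = T·r/J = 861.0 × 0.00532 / 6.799×10^-7 = 6.737×10^6 Pa.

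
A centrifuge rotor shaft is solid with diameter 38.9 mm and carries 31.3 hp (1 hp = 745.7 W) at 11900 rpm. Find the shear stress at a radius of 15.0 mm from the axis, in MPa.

1.25 MPa

ω = 2π·11900/60 = 1246 rad/s, so T = P/ω = 31.3×745.7 / 1246 = 18.73 N·m.
J = πd⁴/32 = π(0.0389)⁴/32 = 2.248×10^-7 m⁴.
Shear stress varies linearly with radius: τ = T·r/J = 18.73 × 0.0150 / 2.248×10^-7 = 1.250×10^6 Pa.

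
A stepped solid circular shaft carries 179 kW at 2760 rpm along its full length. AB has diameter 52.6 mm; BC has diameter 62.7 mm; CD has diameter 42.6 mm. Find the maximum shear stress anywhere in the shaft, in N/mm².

40.8 N/mm²

ω = 2π·2760/60 = 289.0 rad/s, so T = P/ω = 179×10³ / 289.0 = 619.3 N·m.
Under the same torque, τ_max = 16T/(πd³) is largest where d is smallest — segment CD (d = 42.6 mm).
τ_max = 16·619.3/(π·(0.0426)³) = 4.080×10^7 Pa.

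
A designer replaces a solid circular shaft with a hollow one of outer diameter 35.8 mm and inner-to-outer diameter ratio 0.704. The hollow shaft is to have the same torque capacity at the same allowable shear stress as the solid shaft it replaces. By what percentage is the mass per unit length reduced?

39.1 %

Equal τ_max and T ⇒ the solid shaft needs d_s³ = d_o³(1−k⁴), so d_s = 35.8·(1−0.704⁴)^(1/3) = 32.59 mm.
Area ratio A_h/A_s = d_o²(1−k²)/d_s² = (1−k²)/(1−k⁴)^(2/3) = 0.6087.
Mass saving = 1 − 0.6087 = 39.1 %.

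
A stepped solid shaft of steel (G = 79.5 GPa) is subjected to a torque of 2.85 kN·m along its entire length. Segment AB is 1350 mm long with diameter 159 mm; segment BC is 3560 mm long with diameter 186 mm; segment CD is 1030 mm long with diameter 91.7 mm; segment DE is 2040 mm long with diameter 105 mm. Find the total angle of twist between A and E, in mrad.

13.3 mrad

J_AB = π(0.159)⁴/32 = 6.27×10^-5 m⁴; J_BC = π(0.186)⁴/32 = 1.18×10^-4 m⁴; J_CD = π(0.0917)⁴/32 = 6.94×10^-6 m⁴; J_DE = π(0.105)⁴/32 = 1.19×10^-5 m⁴.
θ = (T/G)·Σ L_i/J_i = (2850/79.5×10⁹)·(1.35/6.27×10^-5 + 3.56/1.18×10^-4 + 1.03/6.94×10^-6 + 2.04/1.19×10^-5) = 0.01330 rad.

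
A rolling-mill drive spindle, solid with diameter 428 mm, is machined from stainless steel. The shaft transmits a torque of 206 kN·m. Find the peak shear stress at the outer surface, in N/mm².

13.4 N/mm²

J = πd⁴/32 = π(0.428)⁴/32 = 3.294×10^-3 m⁴.
τ_max = T·r/J = 206000 × 0.214 / 3.294×10^-3 = 1.338×10^7 Pa.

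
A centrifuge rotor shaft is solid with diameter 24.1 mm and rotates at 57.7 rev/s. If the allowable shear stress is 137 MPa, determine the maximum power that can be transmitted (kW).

137 kW

J = πd⁴/32 = π(0.0241)⁴/32 = 3.312×10^-8 m⁴.
T_max = τ_allow·J/r = 1.37×10^8 × 3.312×10^-8 / 0.0120 = 376.5 N·m.
ω = 2π·57.7 = 362.5 rad/s, so P_max = T_max·ω = 1.365×10^5 W.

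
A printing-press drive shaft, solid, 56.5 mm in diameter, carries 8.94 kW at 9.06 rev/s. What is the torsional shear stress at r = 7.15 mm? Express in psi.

ω = 2π·9.06 = 56.93 rad/s, so T = P/ω = 8.94×10³ / 56.93 = 157.0 N·m.
J = πd⁴/32 = π(0.0565)⁴/32 = 1.000×10^-6 m⁴.
Shear stress varies linearly with radius: τ = T·r/J = 157.0 × 0.00715 / 1.000×10^-6 = 1.122×10^6 Pa.

163 psi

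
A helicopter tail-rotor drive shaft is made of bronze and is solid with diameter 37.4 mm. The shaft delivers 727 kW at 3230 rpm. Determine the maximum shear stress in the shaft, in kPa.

209000 kPa

ω = 2π·3230/60 = 338.2 rad/s, so T = P/ω = 727×10³ / 338.2 = 2149 N·m.
J = πd⁴/32 = π(0.0374)⁴/32 = 1.921×10^-7 m⁴.
τ_max = T·r/J = 2149 × 0.0187 / 1.921×10^-7 = 2.092×10^8 Pa.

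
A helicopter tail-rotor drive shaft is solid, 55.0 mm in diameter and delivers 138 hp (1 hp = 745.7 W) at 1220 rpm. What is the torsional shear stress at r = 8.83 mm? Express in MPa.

ω = 2π·1220/60 = 127.8 rad/s, so T = P/ω = 138×745.7 / 127.8 = 805.5 N·m.
J = πd⁴/32 = π(0.0550)⁴/32 = 8.984×10^-7 m⁴.
Shear stress varies linearly with radius: τ = T·r/J = 805.5 × 0.00883 / 8.984×10^-7 = 7.917×10^6 Pa.

7.92 MPa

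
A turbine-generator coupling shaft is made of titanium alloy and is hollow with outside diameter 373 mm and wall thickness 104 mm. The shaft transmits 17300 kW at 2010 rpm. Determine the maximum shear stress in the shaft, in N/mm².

ω = 2π·2010/60 = 210.5 rad/s, so T = P/ω = 17300×10³ / 210.5 = 82190 N·m.
J = π(d_o⁴ − d_i⁴)/32 = π(0.373⁴ − 0.165⁴)/32 = 1.828×10^-3 m⁴.
τ_max = T·r/J = 82190 × 0.186 / 1.828×10^-3 = 8.387×10^6 Pa.

8.39 N/mm²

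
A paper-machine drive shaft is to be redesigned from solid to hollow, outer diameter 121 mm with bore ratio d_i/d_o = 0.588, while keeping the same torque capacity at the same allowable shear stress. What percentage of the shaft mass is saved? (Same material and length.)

Equal τ_max and T ⇒ the solid shaft needs d_s³ = d_o³(1−k⁴), so d_s = 121·(1−0.588⁴)^(1/3) = 116.0 mm.
Area ratio A_h/A_s = d_o²(1−k²)/d_s² = (1−k²)/(1−k⁴)^(2/3) = 0.7122.
Mass saving = 1 − 0.7122 = 28.8 %.

28.8 %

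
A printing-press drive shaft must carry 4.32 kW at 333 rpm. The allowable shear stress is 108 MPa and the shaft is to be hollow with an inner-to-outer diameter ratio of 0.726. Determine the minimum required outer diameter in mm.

ω = 2π·333/60 = 34.87 rad/s, so T = P/ω = 4.32×10³ / 34.87 = 123.9 N·m.
For a hollow shaft with d_i/d_o = 0.726: τ_max = 16T/(π d_o³ (1−k⁴)), so d_o = [16T/(π τ_allow (1−k⁴))]^(1/3) = [16·123.9/(π·1.08×10^8·0.7222)]^(1/3) = 0.02007 m.

20.1 mm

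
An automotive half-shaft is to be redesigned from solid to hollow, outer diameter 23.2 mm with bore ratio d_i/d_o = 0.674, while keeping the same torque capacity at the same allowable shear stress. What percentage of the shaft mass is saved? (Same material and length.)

36.3 %

Equal τ_max and T ⇒ the solid shaft needs d_s³ = d_o³(1−k⁴), so d_s = 23.2·(1−0.674⁴)^(1/3) = 21.48 mm.
Area ratio A_h/A_s = d_o²(1−k²)/d_s² = (1−k²)/(1−k⁴)^(2/3) = 0.6366.
Mass saving = 1 − 0.6366 = 36.3 %.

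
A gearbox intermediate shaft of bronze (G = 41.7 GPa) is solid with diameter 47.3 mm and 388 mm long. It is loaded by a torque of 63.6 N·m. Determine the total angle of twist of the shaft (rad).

J = πd⁴/32 = π(0.0473)⁴/32 = 4.914×10^-7 m⁴.
θ = T·L/(G·J) = 63.60 × 0.388 / (41.7×10⁹ × 4.914×10^-7) = 1.204×10^-3 rad.

0.00120 rad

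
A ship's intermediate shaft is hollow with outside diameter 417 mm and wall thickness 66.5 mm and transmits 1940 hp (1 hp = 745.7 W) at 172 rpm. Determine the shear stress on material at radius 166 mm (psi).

830 psi

ω = 2π·172/60 = 18.01 rad/s, so T = P/ω = 1940×745.7 / 18.01 = 80320 N·m.
J = π(d_o⁴ − d_i⁴)/32 = π(0.417⁴ − 0.284⁴)/32 = 2.330×10^-3 m⁴.
Shear stress varies linearly with radius: τ = T·r/J = 80320 × 0.166 / 2.330×10^-3 = 5.722×10^6 Pa.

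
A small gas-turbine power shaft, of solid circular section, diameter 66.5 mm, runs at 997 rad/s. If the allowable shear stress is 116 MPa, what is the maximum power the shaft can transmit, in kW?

J = πd⁴/32 = π(0.0665)⁴/32 = 1.920×10^-6 m⁴.
T_max = τ_allow·J/r = 1.16×10^8 × 1.920×10^-6 / 0.0333 = 6698 N·m.
ω = 997 rad/s, so P_max = T_max·ω = 6.678×10^6 W.

6680 kW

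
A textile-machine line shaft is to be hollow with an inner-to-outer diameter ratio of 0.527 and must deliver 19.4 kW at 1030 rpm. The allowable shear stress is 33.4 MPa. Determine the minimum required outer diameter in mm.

31.0 mm

ω = 2π·1030/60 = 107.9 rad/s, so T = P/ω = 19.4×10³ / 107.9 = 179.9 N·m.
For a hollow shaft with d_i/d_o = 0.527: τ_max = 16T/(π d_o³ (1−k⁴)), so d_o = [16T/(π τ_allow (1−k⁴))]^(1/3) = [16·179.9/(π·3.34×10^7·0.9229)]^(1/3) = 0.03097 m.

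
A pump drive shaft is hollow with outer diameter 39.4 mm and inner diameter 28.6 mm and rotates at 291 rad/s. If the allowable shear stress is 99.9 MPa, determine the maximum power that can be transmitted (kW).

J = π(d_o⁴ − d_i⁴)/32 = π(0.0394⁴ − 0.0286⁴)/32 = 1.709×10^-7 m⁴.
T_max = τ_allow·J/r = 9.99×10^7 × 1.709×10^-7 / 0.0197 = 866.6 N·m.
ω = 291 rad/s, so P_max = T_max·ω = 2.522×10^5 W.

252 kW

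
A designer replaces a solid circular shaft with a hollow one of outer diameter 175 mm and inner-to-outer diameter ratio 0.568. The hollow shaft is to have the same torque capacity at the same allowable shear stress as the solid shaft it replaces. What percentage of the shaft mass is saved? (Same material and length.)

27.1 %

Equal τ_max and T ⇒ the solid shaft needs d_s³ = d_o³(1−k⁴), so d_s = 175·(1−0.568⁴)^(1/3) = 168.7 mm.
Area ratio A_h/A_s = d_o²(1−k²)/d_s² = (1−k²)/(1−k⁴)^(2/3) = 0.7289.
Mass saving = 1 − 0.7289 = 27.1 %.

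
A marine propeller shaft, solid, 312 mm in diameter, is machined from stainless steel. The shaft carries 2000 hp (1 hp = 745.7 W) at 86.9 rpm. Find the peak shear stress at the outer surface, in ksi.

3.99 ksi

ω = 2π·86.9/60 = 9.100 rad/s, so T = P/ω = 2000×745.7 / 9.100 = 163900 N·m.
J = πd⁴/32 = π(0.312)⁴/32 = 9.303×10^-4 m⁴.
τ_max = T·r/J = 163900 × 0.156 / 9.303×10^-4 = 2.748×10^7 Pa.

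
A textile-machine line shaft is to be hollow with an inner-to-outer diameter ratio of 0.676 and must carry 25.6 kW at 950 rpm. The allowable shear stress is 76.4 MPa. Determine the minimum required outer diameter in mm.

ω = 2π·950/60 = 99.48 rad/s, so T = P/ω = 25.6×10³ / 99.48 = 257.3 N·m.
For a hollow shaft with d_i/d_o = 0.676: τ_max = 16T/(π d_o³ (1−k⁴)), so d_o = [16T/(π τ_allow (1−k⁴))]^(1/3) = [16·257.3/(π·7.64×10^7·0.7912)]^(1/3) = 0.02788 m.

27.9 mm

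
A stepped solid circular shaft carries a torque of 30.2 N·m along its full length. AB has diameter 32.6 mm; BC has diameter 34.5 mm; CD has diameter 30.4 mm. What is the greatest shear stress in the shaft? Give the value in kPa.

Under the same torque, τ_max = 16T/(πd³) is largest where d is smallest — segment CD (d = 30.4 mm).
τ_max = 16·30.20/(π·(0.0304)³) = 5.475×10^6 Pa.

5470 kPa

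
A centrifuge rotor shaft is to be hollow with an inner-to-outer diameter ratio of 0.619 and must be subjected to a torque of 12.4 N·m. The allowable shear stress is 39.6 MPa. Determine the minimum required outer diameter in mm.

For a hollow shaft with d_i/d_o = 0.619: τ_max = 16T/(π d_o³ (1−k⁴)), so d_o = [16T/(π τ_allow (1−k⁴))]^(1/3) = [16·12.40/(π·3.96×10^7·0.8532)]^(1/3) = 0.01232 m.

12.3 mm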